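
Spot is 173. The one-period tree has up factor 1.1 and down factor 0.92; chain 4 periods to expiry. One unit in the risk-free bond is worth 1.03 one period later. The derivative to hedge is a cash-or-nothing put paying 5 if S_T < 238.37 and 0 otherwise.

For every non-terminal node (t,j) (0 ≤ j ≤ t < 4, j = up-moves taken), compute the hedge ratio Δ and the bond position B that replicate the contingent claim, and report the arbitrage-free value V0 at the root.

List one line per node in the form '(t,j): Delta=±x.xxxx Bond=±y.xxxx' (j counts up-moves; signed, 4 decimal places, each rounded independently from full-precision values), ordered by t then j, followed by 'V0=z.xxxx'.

Risk-neutral probability p* = (R−d)/(u−d) = (1.03−0.92)/(1.1−0.92) = 0.6111.
Terminal values V(4,·): V(4,0)=5.0000, V(4,1)=5.0000, V(4,2)=5.0000, V(4,3)=5.0000, V(4,4)=0.0000
  t=3,j=0: stock 134.7130 → up 148.1843 (V=5.0000), down 123.9360 (V=5.0000). Price 4.8544; hedge Δ=0.0000, bond B=4.8544.
  t=3,j=1: stock 161.0699 → up 177.1769 (V=5.0000), down 148.1843 (V=5.0000). Price 4.8544; hedge Δ=0.0000, bond B=4.8544.
  t=3,j=2: stock 192.5836 → up 211.8420 (V=5.0000), down 177.1769 (V=5.0000). Price 4.8544; hedge Δ=0.0000, bond B=4.8544.
  t=3,j=3: stock 230.2630 → up 253.2893 (V=0.0000), down 211.8420 (V=5.0000). Price 1.8878; hedge Δ=-0.1206, bond B=29.6656.
  t=2,j=0: stock 146.4272 → up 161.0699 (V=4.8544), down 134.7130 (V=4.8544). Price 4.7130; hedge Δ=0.0000, bond B=4.7130.
  t=2,j=1: stock 175.0760 → up 192.5836 (V=4.8544), down 161.0699 (V=4.8544). Price 4.7130; hedge Δ=0.0000, bond B=4.7130.
  t=2,j=2: stock 209.3300 → up 230.2630 (V=1.8878), down 192.5836 (V=4.8544). Price 2.9529; hedge Δ=-0.0787, bond B=19.4338.
  t=1,j=0: stock 159.1600 → up 175.0760 (V=4.7130), down 146.4272 (V=4.7130). Price 4.5757; hedge Δ=0.0000, bond B=4.5757.
  t=1,j=1: stock 190.3000 → up 209.3300 (V=2.9529), down 175.0760 (V=4.7130). Price 3.5314; hedge Δ=-0.0514, bond B=13.3097.
  t=0,j=0: stock 173.0000 → up 190.3000 (V=3.5314), down 159.1600 (V=4.5757). Price 3.8228; hedge Δ=-0.0335, bond B=9.6244.
Check: Δ(0,0)·S0 + B(0,0) = 3.8228 = V0.

(0,0): Delta=-0.0335 Bond=9.6244
(1,0): Delta=0.0000 Bond=4.5757
(1,1): Delta=-0.0514 Bond=13.3097
(2,0): Delta=0.0000 Bond=4.7130
(2,1): Delta=0.0000 Bond=4.7130
(2,2): Delta=-0.0787 Bond=19.4338
(3,0): Delta=0.0000 Bond=4.8544
(3,1): Delta=0.0000 Bond=4.8544
(3,2): Delta=0.0000 Bond=4.8544
(3,3): Delta=-0.1206 Bond=29.6656
V0=3.8228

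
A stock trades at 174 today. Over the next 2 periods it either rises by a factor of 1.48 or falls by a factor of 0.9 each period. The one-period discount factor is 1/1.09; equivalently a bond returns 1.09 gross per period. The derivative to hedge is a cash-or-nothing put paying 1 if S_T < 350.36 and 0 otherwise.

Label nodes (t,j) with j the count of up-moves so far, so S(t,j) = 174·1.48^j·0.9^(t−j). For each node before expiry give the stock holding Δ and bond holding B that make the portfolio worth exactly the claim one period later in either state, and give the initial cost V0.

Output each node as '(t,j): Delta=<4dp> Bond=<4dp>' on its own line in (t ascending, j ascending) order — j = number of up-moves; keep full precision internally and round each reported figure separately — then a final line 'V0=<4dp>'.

Under the risk-neutral measure, an up-move has probability p* = (R−d)/(u−d) = 0.3276 and values discount at R = 1.09.
At expiry t=2: V(2,0)=1.0000, V(2,1)=1.0000, V(2,2)=0.0000
  t=1,j=0: stock 156.6000 → up 231.7680 (V=1.0000), down 140.9400 (V=1.0000). Price 0.9174; hedge Δ=0.0000, bond B=0.9174.
  t=1,j=1: stock 257.5200 → up 381.1296 (V=0.0000), down 231.7680 (V=1.0000). Price 0.6169; hedge Δ=-0.0067, bond B=2.3410.
  t=0,j=0: stock 174.0000 → up 257.5200 (V=0.6169), down 156.6000 (V=0.9174). Price 0.7514; hedge Δ=-0.0030, bond B=1.2695.
The time-0 hedge costs 0.7514, which is the no-arbitrage price.

(0,0): Delta=-0.0030 Bond=1.2695
(1,0): Delta=0.0000 Bond=0.9174
(1,1): Delta=-0.0067 Bond=2.3410
V0=0.7514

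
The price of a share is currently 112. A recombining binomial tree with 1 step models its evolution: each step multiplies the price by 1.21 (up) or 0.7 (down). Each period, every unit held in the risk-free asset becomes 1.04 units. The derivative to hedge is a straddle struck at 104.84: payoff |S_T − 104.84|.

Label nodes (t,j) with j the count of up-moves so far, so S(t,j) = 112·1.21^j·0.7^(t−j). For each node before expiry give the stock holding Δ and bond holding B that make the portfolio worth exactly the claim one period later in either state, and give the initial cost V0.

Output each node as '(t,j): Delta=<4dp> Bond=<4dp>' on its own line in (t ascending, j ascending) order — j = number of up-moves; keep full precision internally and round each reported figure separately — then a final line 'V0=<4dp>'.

(0,0): Delta=0.0742 Bond=19.8273
V0=28.1410

Under the risk-neutral measure, an up-move has probability p* = (R−d)/(u−d) = 0.6667 and values discount at R = 1.04.
At expiry t=1: V(1,0)=26.4400, V(1,1)=30.6800
Node (0,0) S=112.0000: V=(p*·30.6800+(1−p*)·26.4400)/1.04=28.1410; Δ=(30.6800−26.4400)/(135.5200−78.4000)=0.0742; B=V−Δ·S=19.8273
Self-financing check: at every node Δ·S+B equals the discounted successor values.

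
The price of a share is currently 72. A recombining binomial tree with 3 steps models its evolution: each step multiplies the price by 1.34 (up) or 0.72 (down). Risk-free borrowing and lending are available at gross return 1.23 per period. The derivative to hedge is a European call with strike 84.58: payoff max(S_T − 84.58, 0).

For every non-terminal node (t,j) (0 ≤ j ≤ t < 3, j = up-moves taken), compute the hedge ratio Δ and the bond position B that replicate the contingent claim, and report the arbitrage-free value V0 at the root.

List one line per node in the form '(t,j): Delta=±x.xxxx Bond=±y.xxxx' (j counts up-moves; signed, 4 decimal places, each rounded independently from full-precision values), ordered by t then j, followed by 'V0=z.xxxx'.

The replicating-portfolio and risk-neutral prices coincide; use p* = (1.23−0.72)/(1.34−0.72) = 0.8226 for the latter.
Payoff layer (t=3): V(3,0)=0.0000, V(3,1)=0.0000, V(3,2)=8.5039, V(3,3)=88.6595
  t=2,j=0: stock 37.3248 → up 50.0152 (V=0.0000), down 26.8739 (V=0.0000). Price 0.0000; hedge Δ=0.0000, bond B=0.0000.
  t=2,j=1: stock 69.4656 → up 93.0839 (V=8.5039), down 50.0152 (V=0.0000). Price 5.6871; hedge Δ=0.1974, bond B=-8.0289.
  t=2,j=2: stock 129.2832 → up 173.2395 (V=88.6595), down 93.0839 (V=8.5039). Price 60.5190; hedge Δ=1.0000, bond B=-68.7642.
  t=1,j=0: stock 51.8400 → up 69.4656 (V=5.6871), down 37.3248 (V=0.0000). Price 3.8033; hedge Δ=0.1769, bond B=-5.3694.
  t=1,j=1: stock 96.4800 → up 129.2832 (V=60.5190), down 69.4656 (V=5.6871). Price 41.2933; hedge Δ=0.9167, bond B=-47.1452.
  t=0,j=0: stock 72.0000 → up 96.4800 (V=41.2933), down 51.8400 (V=3.8033). Price 28.1641; hedge Δ=0.8398, bond B=-32.3036.
Check: Δ(0,0)·S0 + B(0,0) = 28.1641 = V0.

(0,0): Delta=0.8398 Bond=-32.3036
(1,0): Delta=0.1769 Bond=-5.3694
(1,1): Delta=0.9167 Bond=-47.1452
(2,0): Delta=0.0000 Bond=0.0000
(2,1): Delta=0.1974 Bond=-8.0289
(2,2): Delta=1.0000 Bond=-68.7642
V0=28.1641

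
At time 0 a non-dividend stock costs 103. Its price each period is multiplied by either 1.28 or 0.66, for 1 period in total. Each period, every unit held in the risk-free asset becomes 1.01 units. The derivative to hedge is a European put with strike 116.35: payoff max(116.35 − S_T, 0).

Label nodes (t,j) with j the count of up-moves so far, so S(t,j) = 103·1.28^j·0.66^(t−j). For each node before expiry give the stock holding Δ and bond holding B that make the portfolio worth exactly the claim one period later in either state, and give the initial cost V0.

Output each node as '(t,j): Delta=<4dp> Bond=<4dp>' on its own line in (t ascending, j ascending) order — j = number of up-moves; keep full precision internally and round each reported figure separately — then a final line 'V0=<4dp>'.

(0,0): Delta=-0.7574 Bond=98.8719
V0=20.8558

Under the risk-neutral measure, an up-move has probability p* = (R−d)/(u−d) = 0.5645 and values discount at R = 1.01.
Terminal payoffs: V(1,0)=48.3700, V(1,1)=0.0000
(0,0): S=103.0000. Δ = (V_up−V_dn)/(S_up−S_dn) = (0.0000−48.3700)/(131.8400−67.9800) = -0.7574. V = [p*·0.0000 + (1−p*)·48.3700]/1.01 = 20.8558. B = V − Δ·S = 98.8719.
Check: Δ(0,0)·S0 + B(0,0) = 20.8558 = V0.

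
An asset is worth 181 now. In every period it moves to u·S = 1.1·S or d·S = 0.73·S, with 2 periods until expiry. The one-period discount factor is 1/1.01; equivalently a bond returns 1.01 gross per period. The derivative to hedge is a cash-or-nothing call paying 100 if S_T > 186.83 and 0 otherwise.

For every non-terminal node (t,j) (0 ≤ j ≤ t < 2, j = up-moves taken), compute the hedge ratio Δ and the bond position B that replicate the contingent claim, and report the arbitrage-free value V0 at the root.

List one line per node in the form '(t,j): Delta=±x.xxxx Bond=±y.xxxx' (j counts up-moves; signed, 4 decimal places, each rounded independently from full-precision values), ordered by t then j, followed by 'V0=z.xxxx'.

(0,0): Delta=1.1188 Bond=-146.3641
(1,0): Delta=0.0000 Bond=0.0000
(1,1): Delta=1.3575 Bond=-195.3439
V0=56.1397

No-arbitrage ⇒ martingale measure with p* = (R−d)/(u−d) = 0.7568.
Payoff layer (t=2): V(2,0)=0.0000, V(2,1)=0.0000, V(2,2)=100.0000
(1,0): S=132.1300. Δ = (V_up−V_dn)/(S_up−S_dn) = (0.0000−0.0000)/(145.3430−96.4549) = 0.0000. V = [p*·0.0000 + (1−p*)·0.0000]/1.01 = 0.0000. B = V − Δ·S = 0.0000.
(1,1): S=199.1000. Δ = (V_up−V_dn)/(S_up−S_dn) = (100.0000−0.0000)/(219.0100−145.3430) = 1.3575. V = [p*·100.0000 + (1−p*)·0.0000]/1.01 = 74.9264. B = V − Δ·S = -195.3439.
(0,0): S=181.0000. Δ = (V_up−V_dn)/(S_up−S_dn) = (74.9264−0.0000)/(199.1000−132.1300) = 1.1188. V = [p*·74.9264 + (1−p*)·0.0000]/1.01 = 56.1397. B = V − Δ·S = -146.3641.
Check: Δ(0,0)·S0 + B(0,0) = 56.1397 = V0.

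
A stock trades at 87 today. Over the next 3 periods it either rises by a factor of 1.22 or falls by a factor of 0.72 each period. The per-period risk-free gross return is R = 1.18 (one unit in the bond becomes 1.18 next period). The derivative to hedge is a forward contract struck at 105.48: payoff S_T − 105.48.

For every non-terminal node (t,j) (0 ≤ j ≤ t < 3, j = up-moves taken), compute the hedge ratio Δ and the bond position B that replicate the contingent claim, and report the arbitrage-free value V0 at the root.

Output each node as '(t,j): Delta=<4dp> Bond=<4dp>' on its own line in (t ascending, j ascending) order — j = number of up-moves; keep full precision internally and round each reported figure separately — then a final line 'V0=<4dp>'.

The replicating-portfolio and risk-neutral prices coincide; use p* = (1.18−0.72)/(1.22−0.72) = 0.9200 for the latter.
Terminal values V(3,·): V(3,0)=-73.0074, V(3,1)=-50.4570, V(3,2)=-12.2466, V(3,3)=52.4988
Node (2,0) S=45.1008: V=(p*·-50.4570+(1−p*)·-73.0074)/1.18=-44.2890; Δ=(-50.4570−-73.0074)/(55.0230−32.4726)=1.0000; B=V−Δ·S=-89.3898
Node (2,1) S=76.4208: V=(p*·-12.2466+(1−p*)·-50.4570)/1.18=-12.9690; Δ=(-12.2466−-50.4570)/(93.2334−55.0230)=1.0000; B=V−Δ·S=-89.3898
Node (2,2) S=129.4908: V=(p*·52.4988+(1−p*)·-12.2466)/1.18=40.1010; Δ=(52.4988−-12.2466)/(157.9788−93.2334)=1.0000; B=V−Δ·S=-89.3898
Node (1,0) S=62.6400: V=(p*·-12.9690+(1−p*)·-44.2890)/1.18=-13.1141; Δ=(-12.9690−-44.2890)/(76.4208−45.1008)=1.0000; B=V−Δ·S=-75.7541
Node (1,1) S=106.1400: V=(p*·40.1010+(1−p*)·-12.9690)/1.18=30.3859; Δ=(40.1010−-12.9690)/(129.4908−76.4208)=1.0000; B=V−Δ·S=-75.7541
Node (0,0) S=87.0000: V=(p*·30.3859+(1−p*)·-13.1141)/1.18=22.8016; Δ=(30.3859−-13.1141)/(106.1400−62.6400)=1.0000; B=V−Δ·S=-64.1984
Each (Δ,B) replicates both successor values, so the strategy is self-financing and V0 is arbitrage-free.

(0,0): Delta=1.0000 Bond=-64.1984
(1,0): Delta=1.0000 Bond=-75.7541
(1,1): Delta=1.0000 Bond=-75.7541
(2,0): Delta=1.0000 Bond=-89.3898
(2,1): Delta=1.0000 Bond=-89.3898
(2,2): Delta=1.0000 Bond=-89.3898
V0=22.8016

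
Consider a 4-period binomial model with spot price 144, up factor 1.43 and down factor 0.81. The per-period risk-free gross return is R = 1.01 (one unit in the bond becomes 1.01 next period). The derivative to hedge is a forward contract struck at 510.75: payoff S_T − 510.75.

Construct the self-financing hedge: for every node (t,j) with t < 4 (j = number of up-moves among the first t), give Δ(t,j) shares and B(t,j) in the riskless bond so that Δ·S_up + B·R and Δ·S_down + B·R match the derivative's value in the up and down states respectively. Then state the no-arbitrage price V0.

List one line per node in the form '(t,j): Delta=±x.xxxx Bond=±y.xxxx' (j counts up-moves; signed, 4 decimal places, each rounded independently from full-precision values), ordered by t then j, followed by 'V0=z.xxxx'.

(0,0): Delta=1.0000 Bond=-490.8207
(1,0): Delta=1.0000 Bond=-495.7289
(1,1): Delta=1.0000 Bond=-495.7289
(2,0): Delta=1.0000 Bond=-500.6862
(2,1): Delta=1.0000 Bond=-500.6862
(2,2): Delta=1.0000 Bond=-500.6862
(3,0): Delta=1.0000 Bond=-505.6931
(3,1): Delta=1.0000 Bond=-505.6931
(3,2): Delta=1.0000 Bond=-505.6931
(3,3): Delta=1.0000 Bond=-505.6931
V0=-346.8207

The replicating-portfolio and risk-neutral prices coincide; use p* = (1.01−0.81)/(1.43−0.81) = 0.3226 for the latter.
Terminal values V(4,·): V(4,0)=-448.7627, V(4,1)=-401.3157, V(4,2)=-317.5511, V(4,3)=-169.6705, V(4,4)=91.4027
Node (3,0) S=76.5275: V=(p*·-401.3157+(1−p*)·-448.7627)/1.01=-429.1656; Δ=(-401.3157−-448.7627)/(109.4343−61.9873)=1.0000; B=V−Δ·S=-505.6931
Node (3,1) S=135.1041: V=(p*·-317.5511+(1−p*)·-401.3157)/1.01=-370.5890; Δ=(-317.5511−-401.3157)/(193.1989−109.4343)=1.0000; B=V−Δ·S=-505.6931
Node (3,2) S=238.5171: V=(p*·-169.6705+(1−p*)·-317.5511)/1.01=-267.1759; Δ=(-169.6705−-317.5511)/(341.0795−193.1989)=1.0000; B=V−Δ·S=-505.6931
Node (3,3) S=421.0858: V=(p*·91.4027+(1−p*)·-169.6705)/1.01=-84.6073; Δ=(91.4027−-169.6705)/(602.1527−341.0795)=1.0000; B=V−Δ·S=-505.6931
Node (2,0) S=94.4784: V=(p*·-370.5890+(1−p*)·-429.1656)/1.01=-406.2078; Δ=(-370.5890−-429.1656)/(135.1041−76.5275)=1.0000; B=V−Δ·S=-500.6862
Node (2,1) S=166.7952: V=(p*·-267.1759+(1−p*)·-370.5890)/1.01=-333.8910; Δ=(-267.1759−-370.5890)/(238.5171−135.1041)=1.0000; B=V−Δ·S=-500.6862
Node (2,2) S=294.4656: V=(p*·-84.6073+(1−p*)·-267.1759)/1.01=-206.2206; Δ=(-84.6073−-267.1759)/(421.0858−238.5171)=1.0000; B=V−Δ·S=-500.6862
Node (1,0) S=116.6400: V=(p*·-333.8910+(1−p*)·-406.2078)/1.01=-379.0889; Δ=(-333.8910−-406.2078)/(166.7952−94.4784)=1.0000; B=V−Δ·S=-495.7289
Node (1,1) S=205.9200: V=(p*·-206.2206+(1−p*)·-333.8910)/1.01=-289.8089; Δ=(-206.2206−-333.8910)/(294.4656−166.7952)=1.0000; B=V−Δ·S=-495.7289
Node (0,0) S=144.0000: V=(p*·-289.8089+(1−p*)·-379.0889)/1.01=-346.8207; Δ=(-289.8089−-379.0889)/(205.9200−116.6400)=1.0000; B=V−Δ·S=-490.8207
Each (Δ,B) replicates both successor values, so the strategy is self-financing and V0 is arbitrage-free.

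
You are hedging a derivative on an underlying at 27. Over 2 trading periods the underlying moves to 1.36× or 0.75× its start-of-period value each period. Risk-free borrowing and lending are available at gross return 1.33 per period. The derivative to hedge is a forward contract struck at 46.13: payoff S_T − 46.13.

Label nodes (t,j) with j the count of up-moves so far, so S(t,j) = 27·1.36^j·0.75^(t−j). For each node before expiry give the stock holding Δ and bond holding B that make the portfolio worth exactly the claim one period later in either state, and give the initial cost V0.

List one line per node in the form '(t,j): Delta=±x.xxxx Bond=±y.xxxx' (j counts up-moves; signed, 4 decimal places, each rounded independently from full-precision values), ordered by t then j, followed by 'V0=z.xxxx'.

Since d<R<u, set p* = (R−d)/(u−d) = 0.9508; price each node as the discounted p*-expectation of its children.
Terminal payoffs: V(2,0)=-30.9425, V(2,1)=-18.5900, V(2,2)=3.8092
(1,0): S=20.2500. Δ = (V_up−V_dn)/(S_up−S_dn) = (-18.5900−-30.9425)/(27.5400−15.1875) = 1.0000. V = [p*·-18.5900 + (1−p*)·-30.9425]/1.33 = -14.4342. B = V − Δ·S = -34.6842.
(1,1): S=36.7200. Δ = (V_up−V_dn)/(S_up−S_dn) = (3.8092−-18.5900)/(49.9392−27.5400) = 1.0000. V = [p*·3.8092 + (1−p*)·-18.5900]/1.33 = 2.0358. B = V − Δ·S = -34.6842.
(0,0): S=27.0000. Δ = (V_up−V_dn)/(S_up−S_dn) = (2.0358−-14.4342)/(36.7200−20.2500) = 1.0000. V = [p*·2.0358 + (1−p*)·-14.4342]/1.33 = 0.9216. B = V − Δ·S = -26.0784.
Each (Δ,B) replicates both successor values, so the strategy is self-financing and V0 is arbitrage-free.

(0,0): Delta=1.0000 Bond=-26.0784
(1,0): Delta=1.0000 Bond=-34.6842
(1,1): Delta=1.0000 Bond=-34.6842
V0=0.9216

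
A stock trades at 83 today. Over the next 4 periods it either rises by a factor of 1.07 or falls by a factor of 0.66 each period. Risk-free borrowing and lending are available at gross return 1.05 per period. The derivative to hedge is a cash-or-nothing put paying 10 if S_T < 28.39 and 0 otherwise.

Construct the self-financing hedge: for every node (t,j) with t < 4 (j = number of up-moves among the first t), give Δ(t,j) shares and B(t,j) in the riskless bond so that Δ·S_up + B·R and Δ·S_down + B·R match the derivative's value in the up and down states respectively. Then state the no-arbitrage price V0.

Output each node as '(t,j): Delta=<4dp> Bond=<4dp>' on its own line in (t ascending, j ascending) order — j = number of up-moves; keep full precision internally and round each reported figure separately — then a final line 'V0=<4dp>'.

(0,0): Delta=-0.0017 Bond=0.1467
(1,0): Delta=-0.0375 Bond=2.1127
(1,1): Delta=-0.0006 Bond=0.0536
(2,0): Delta=-0.6111 Bond=22.9590
(2,1): Delta=-0.0193 Bond=1.1547
(2,2): Delta=0.0000 Bond=0.0000
(3,0): Delta=0.0000 Bond=9.5238
(3,1): Delta=-0.6305 Bond=24.8548
(3,2): Delta=0.0000 Bond=0.0000
(3,3): Delta=0.0000 Bond=0.0000
V0=0.0037

Under the risk-neutral measure, an up-move has probability p* = (R−d)/(u−d) = 0.9512 and values discount at R = 1.05.
Payoff layer (t=4): V(4,0)=10.0000, V(4,1)=10.0000, V(4,2)=0.0000, V(4,3)=0.0000, V(4,4)=0.0000
Node (3,0) S=23.8622: V=(p*·10.0000+(1−p*)·10.0000)/1.05=9.5238; Δ=(10.0000−10.0000)/(25.5325−15.7490)=0.0000; B=V−Δ·S=9.5238
Node (3,1) S=38.6856: V=(p*·0.0000+(1−p*)·10.0000)/1.05=0.4646; Δ=(0.0000−10.0000)/(41.3936−25.5325)=-0.6305; B=V−Δ·S=24.8548
Node (3,2) S=62.7176: V=(p*·0.0000+(1−p*)·0.0000)/1.05=0.0000; Δ=(0.0000−0.0000)/(67.1079−41.3936)=0.0000; B=V−Δ·S=0.0000
Node (3,3) S=101.6786: V=(p*·0.0000+(1−p*)·0.0000)/1.05=0.0000; Δ=(0.0000−0.0000)/(108.7961−67.1079)=0.0000; B=V−Δ·S=0.0000
Node (2,0) S=36.1548: V=(p*·0.4646+(1−p*)·9.5238)/1.05=0.8633; Δ=(0.4646−9.5238)/(38.6856−23.8622)=-0.6111; B=V−Δ·S=22.9590
Node (2,1) S=58.6146: V=(p*·0.0000+(1−p*)·0.4646)/1.05=0.0216; Δ=(0.0000−0.4646)/(62.7176−38.6856)=-0.0193; B=V−Δ·S=1.1547
Node (2,2) S=95.0267: V=(p*·0.0000+(1−p*)·0.0000)/1.05=0.0000; Δ=(0.0000−0.0000)/(101.6786−62.7176)=0.0000; B=V−Δ·S=0.0000
Node (1,0) S=54.7800: V=(p*·0.0216+(1−p*)·0.8633)/1.05=0.0597; Δ=(0.0216−0.8633)/(58.6146−36.1548)=-0.0375; B=V−Δ·S=2.1127
Node (1,1) S=88.8100: V=(p*·0.0000+(1−p*)·0.0216)/1.05=0.0010; Δ=(0.0000−0.0216)/(95.0267−58.6146)=-0.0006; B=V−Δ·S=0.0536
Node (0,0) S=83.0000: V=(p*·0.0010+(1−p*)·0.0597)/1.05=0.0037; Δ=(0.0010−0.0597)/(88.8100−54.7800)=-0.0017; B=V−Δ·S=0.1467
Root portfolio cost Δ·83+B reproduces V0=0.0037.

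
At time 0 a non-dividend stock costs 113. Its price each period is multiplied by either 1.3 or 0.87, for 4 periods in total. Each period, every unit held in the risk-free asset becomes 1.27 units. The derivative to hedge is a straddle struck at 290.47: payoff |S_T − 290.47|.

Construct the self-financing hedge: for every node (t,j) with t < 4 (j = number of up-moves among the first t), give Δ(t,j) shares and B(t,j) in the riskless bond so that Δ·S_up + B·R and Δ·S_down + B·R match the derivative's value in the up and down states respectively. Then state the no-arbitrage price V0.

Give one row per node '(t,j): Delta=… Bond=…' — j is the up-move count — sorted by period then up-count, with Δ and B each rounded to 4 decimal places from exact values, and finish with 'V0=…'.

(0,0): Delta=-0.4780 Bond=71.2526
(1,0): Delta=-1.0000 Bond=141.8045
(1,1): Delta=-0.4518 Bond=86.6423
(2,0): Delta=-1.0000 Bond=180.0918
(2,1): Delta=-1.0000 Bond=180.0918
(2,2): Delta=-0.4243 Bond=104.7815
(3,0): Delta=-1.0000 Bond=228.7165
(3,1): Delta=-1.0000 Bond=228.7165
(3,2): Delta=-1.0000 Bond=228.7165
(3,3): Delta=-0.3954 Bond=125.8991
V0=17.2339

Under the risk-neutral measure, an up-move has probability p* = (R−d)/(u−d) = 0.9302 and values discount at R = 1.27.
Terminal values V(4,·): V(4,0)=225.7326, V(4,1)=193.7359, V(4,2)=145.9248, V(4,3)=74.4829, V(4,4)=32.2693
(3,0): S=74.4108. Δ = (V_up−V_dn)/(S_up−S_dn) = (193.7359−225.7326)/(96.7341−64.7374) = -1.0000. V = [p*·193.7359 + (1−p*)·225.7326]/1.27 = 154.3057. B = V − Δ·S = 228.7165.
(3,1): S=111.1886. Δ = (V_up−V_dn)/(S_up−S_dn) = (145.9248−193.7359)/(144.5452−96.7341) = -1.0000. V = [p*·145.9248 + (1−p*)·193.7359]/1.27 = 117.5279. B = V − Δ·S = 228.7165.
(3,2): S=166.1439. Δ = (V_up−V_dn)/(S_up−S_dn) = (74.4829−145.9248)/(215.9871−144.5452) = -1.0000. V = [p*·74.4829 + (1−p*)·145.9248]/1.27 = 62.5726. B = V − Δ·S = 228.7165.
(3,3): S=248.2610. Δ = (V_up−V_dn)/(S_up−S_dn) = (32.2693−74.4829)/(322.7393−215.9871) = -0.3954. V = [p*·32.2693 + (1−p*)·74.4829]/1.27 = 27.7279. B = V − Δ·S = 125.8991.
(2,0): S=85.5297. Δ = (V_up−V_dn)/(S_up−S_dn) = (117.5279−154.3057)/(111.1886−74.4108) = -1.0000. V = [p*·117.5279 + (1−p*)·154.3057]/1.27 = 94.5621. B = V − Δ·S = 180.0918.
(2,1): S=127.8030. Δ = (V_up−V_dn)/(S_up−S_dn) = (62.5726−117.5279)/(166.1439−111.1886) = -1.0000. V = [p*·62.5726 + (1−p*)·117.5279]/1.27 = 52.2888. B = V − Δ·S = 180.0918.
(2,2): S=190.9700. Δ = (V_up−V_dn)/(S_up−S_dn) = (27.7279−62.5726)/(248.2610−166.1439) = -0.4243. V = [p*·27.7279 + (1−p*)·62.5726]/1.27 = 23.7472. B = V − Δ·S = 104.7815.
(1,0): S=98.3100. Δ = (V_up−V_dn)/(S_up−S_dn) = (52.2888−94.5621)/(127.8030−85.5297) = -1.0000. V = [p*·52.2888 + (1−p*)·94.5621]/1.27 = 43.4945. B = V − Δ·S = 141.8045.
(1,1): S=146.9000. Δ = (V_up−V_dn)/(S_up−S_dn) = (23.7472−52.2888)/(190.9700−127.8030) = -0.4518. V = [p*·23.7472 + (1−p*)·52.2888]/1.27 = 20.2665. B = V − Δ·S = 86.6423.
(0,0): S=113.0000. Δ = (V_up−V_dn)/(S_up−S_dn) = (20.2665−43.4945)/(146.9000−98.3100) = -0.4780. V = [p*·20.2665 + (1−p*)·43.4945]/1.27 = 17.2339. B = V − Δ·S = 71.2526.
Root portfolio cost Δ·113+B reproduces V0=17.2339.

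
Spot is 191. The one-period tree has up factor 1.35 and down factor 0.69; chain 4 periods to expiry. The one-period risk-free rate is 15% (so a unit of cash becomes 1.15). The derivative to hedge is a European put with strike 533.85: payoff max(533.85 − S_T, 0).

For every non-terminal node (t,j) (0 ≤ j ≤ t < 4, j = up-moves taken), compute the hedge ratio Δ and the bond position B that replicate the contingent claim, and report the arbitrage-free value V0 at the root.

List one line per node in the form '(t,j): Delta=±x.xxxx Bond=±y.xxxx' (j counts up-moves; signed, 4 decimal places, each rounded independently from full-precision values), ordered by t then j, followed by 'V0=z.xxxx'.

(0,0): Delta=-0.8224 Bond=284.8802
(1,0): Delta=-1.0000 Bond=351.0150
(1,1): Delta=-0.7830 Bond=317.4370
(2,0): Delta=-1.0000 Bond=403.6673
(2,1): Delta=-1.0000 Bond=403.6673
(2,2): Delta=-0.7347 Bond=348.2636
(3,0): Delta=-1.0000 Bond=464.2174
(3,1): Delta=-1.0000 Bond=464.2174
(3,2): Delta=-1.0000 Bond=464.2174
(3,3): Delta=-0.6758 Bond=372.8013
V0=127.7973

Risk-neutral probability p* = (R−d)/(u−d) = (1.15−0.69)/(1.35−0.69) = 0.6970.
Terminal payoffs: V(4,0)=490.5558, V(4,1)=449.1440, V(4,2)=368.1208, V(4,3)=209.5972, V(4,4)=0.0000
(3,0): S=62.7452. Δ = (V_up−V_dn)/(S_up−S_dn) = (449.1440−490.5558)/(84.7060−43.2942) = -1.0000. V = [p*·449.1440 + (1−p*)·490.5558]/1.15 = 401.4722. B = V − Δ·S = 464.2174.
(3,1): S=122.7624. Δ = (V_up−V_dn)/(S_up−S_dn) = (368.1208−449.1440)/(165.7292−84.7060) = -1.0000. V = [p*·368.1208 + (1−p*)·449.1440]/1.15 = 341.4550. B = V − Δ·S = 464.2174.
(3,2): S=240.1873. Δ = (V_up−V_dn)/(S_up−S_dn) = (209.5972−368.1208)/(324.2528−165.7292) = -1.0000. V = [p*·209.5972 + (1−p*)·368.1208]/1.15 = 224.0301. B = V − Δ·S = 464.2174.
(3,3): S=469.9316. Δ = (V_up−V_dn)/(S_up−S_dn) = (0.0000−209.5972)/(634.4077−324.2528) = -0.6758. V = [p*·0.0000 + (1−p*)·209.5972]/1.15 = 55.2298. B = V − Δ·S = 372.8013.
(2,0): S=90.9351. Δ = (V_up−V_dn)/(S_up−S_dn) = (341.4550−401.4722)/(122.7624−62.7452) = -1.0000. V = [p*·341.4550 + (1−p*)·401.4722]/1.15 = 312.7322. B = V − Δ·S = 403.6673.
(2,1): S=177.9165. Δ = (V_up−V_dn)/(S_up−S_dn) = (224.0301−341.4550)/(240.1873−122.7624) = -1.0000. V = [p*·224.0301 + (1−p*)·341.4550]/1.15 = 225.7508. B = V − Δ·S = 403.6673.
(2,2): S=348.0975. Δ = (V_up−V_dn)/(S_up−S_dn) = (55.2298−224.0301)/(469.9316−240.1873) = -0.7347. V = [p*·55.2298 + (1−p*)·224.0301]/1.15 = 92.5056. B = V − Δ·S = 348.2636.
(1,0): S=131.7900. Δ = (V_up−V_dn)/(S_up−S_dn) = (225.7508−312.7322)/(177.9165−90.9351) = -1.0000. V = [p*·225.7508 + (1−p*)·312.7322]/1.15 = 219.2250. B = V − Δ·S = 351.0150.
(1,1): S=257.8500. Δ = (V_up−V_dn)/(S_up−S_dn) = (92.5056−225.7508)/(348.0975−177.9165) = -0.7830. V = [p*·92.5056 + (1−p*)·225.7508]/1.15 = 115.5504. B = V − Δ·S = 317.4370.
(0,0): S=191.0000. Δ = (V_up−V_dn)/(S_up−S_dn) = (115.5504−219.2250)/(257.8500−131.7900) = -0.8224. V = [p*·115.5504 + (1−p*)·219.2250]/1.15 = 127.7973. B = V − Δ·S = 284.8802.
The time-0 hedge costs 127.7973, which is the no-arbitrage price.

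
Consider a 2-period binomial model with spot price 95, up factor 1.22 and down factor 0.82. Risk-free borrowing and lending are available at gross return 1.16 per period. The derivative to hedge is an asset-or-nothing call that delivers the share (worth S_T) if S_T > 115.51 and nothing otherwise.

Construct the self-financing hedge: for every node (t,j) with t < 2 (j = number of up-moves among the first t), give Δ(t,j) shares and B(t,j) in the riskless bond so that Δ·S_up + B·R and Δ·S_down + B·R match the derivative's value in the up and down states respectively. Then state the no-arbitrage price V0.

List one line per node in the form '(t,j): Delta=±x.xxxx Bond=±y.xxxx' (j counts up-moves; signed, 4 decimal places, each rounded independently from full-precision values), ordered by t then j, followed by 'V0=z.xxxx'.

The replicating-portfolio and risk-neutral prices coincide; use p* = (1.16−0.82)/(1.22−0.82) = 0.8500 for the latter.
Payoff layer (t=2): V(2,0)=0.0000, V(2,1)=0.0000, V(2,2)=141.3980
  t=1,j=0: stock 77.9000 → up 95.0380 (V=0.0000), down 63.8780 (V=0.0000). Price 0.0000; hedge Δ=0.0000, bond B=0.0000.
  t=1,j=1: stock 115.9000 → up 141.3980 (V=141.3980), down 95.0380 (V=0.0000). Price 103.6106; hedge Δ=3.0500, bond B=-249.8844.
  t=0,j=0: stock 95.0000 → up 115.9000 (V=103.6106), down 77.9000 (V=0.0000). Price 75.9216; hedge Δ=2.7266, bond B=-183.1049.
Each (Δ,B) replicates both successor values, so the strategy is self-financing and V0 is arbitrage-free.

(0,0): Delta=2.7266 Bond=-183.1049
(1,0): Delta=0.0000 Bond=0.0000
(1,1): Delta=3.0500 Bond=-249.8844
V0=75.9216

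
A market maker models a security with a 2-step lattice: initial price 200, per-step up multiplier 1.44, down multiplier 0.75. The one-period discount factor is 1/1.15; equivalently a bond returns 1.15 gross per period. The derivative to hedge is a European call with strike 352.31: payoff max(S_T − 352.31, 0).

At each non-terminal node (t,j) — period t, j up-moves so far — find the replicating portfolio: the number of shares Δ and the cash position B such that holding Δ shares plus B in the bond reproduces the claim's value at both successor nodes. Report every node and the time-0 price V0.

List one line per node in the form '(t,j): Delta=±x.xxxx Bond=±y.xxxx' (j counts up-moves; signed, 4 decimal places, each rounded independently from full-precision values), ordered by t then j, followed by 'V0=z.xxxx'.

No-arbitrage ⇒ martingale measure with p* = (R−d)/(u−d) = 0.5797.
Payoff layer (t=2): V(2,0)=0.0000, V(2,1)=0.0000, V(2,2)=62.4100
(1,0): S=150.0000. Δ = (V_up−V_dn)/(S_up−S_dn) = (0.0000−0.0000)/(216.0000−112.5000) = 0.0000. V = [p*·0.0000 + (1−p*)·0.0000]/1.15 = 0.0000. B = V − Δ·S = 0.0000.
(1,1): S=288.0000. Δ = (V_up−V_dn)/(S_up−S_dn) = (62.4100−0.0000)/(414.7200−216.0000) = 0.3141. V = [p*·62.4100 + (1−p*)·0.0000]/1.15 = 31.4606. B = V − Δ·S = -58.9887.
(0,0): S=200.0000. Δ = (V_up−V_dn)/(S_up−S_dn) = (31.4606−0.0000)/(288.0000−150.0000) = 0.2280. V = [p*·31.4606 + (1−p*)·0.0000]/1.15 = 15.8592. B = V − Δ·S = -29.7359.
Check: Δ(0,0)·S0 + B(0,0) = 15.8592 = V0.

(0,0): Delta=0.2280 Bond=-29.7359
(1,0): Delta=0.0000 Bond=0.0000
(1,1): Delta=0.3141 Bond=-58.9887
V0=15.8592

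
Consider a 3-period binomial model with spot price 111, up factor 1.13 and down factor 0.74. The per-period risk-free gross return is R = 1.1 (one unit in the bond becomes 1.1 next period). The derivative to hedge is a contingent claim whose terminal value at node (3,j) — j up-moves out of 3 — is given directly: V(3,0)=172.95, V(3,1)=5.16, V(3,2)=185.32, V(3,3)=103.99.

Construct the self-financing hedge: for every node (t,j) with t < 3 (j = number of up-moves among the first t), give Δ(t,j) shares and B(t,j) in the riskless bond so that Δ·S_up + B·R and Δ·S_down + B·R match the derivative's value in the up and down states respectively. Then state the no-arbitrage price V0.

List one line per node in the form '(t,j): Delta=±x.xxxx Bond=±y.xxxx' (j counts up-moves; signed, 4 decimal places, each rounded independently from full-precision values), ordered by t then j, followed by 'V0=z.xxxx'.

The replicating-portfolio and risk-neutral prices coincide; use p* = (1.1−0.74)/(1.13−0.74) = 0.9231 for the latter.
Terminal values V(3,·): V(3,0)=172.9500, V(3,1)=5.1600, V(3,2)=185.3200, V(3,3)=103.9900
(2,0): S=60.7836. Δ = (V_up−V_dn)/(S_up−S_dn) = (5.1600−172.9500)/(68.6855−44.9799) = -7.0781. V = [p*·5.1600 + (1−p*)·172.9500]/1.1 = 16.4245. B = V − Δ·S = 446.6552.
(2,1): S=92.8182. Δ = (V_up−V_dn)/(S_up−S_dn) = (185.3200−5.1600)/(104.8846−68.6855) = 4.9769. V = [p*·185.3200 + (1−p*)·5.1600]/1.1 = 155.8741. B = V − Δ·S = -306.0746.
(2,2): S=141.7359. Δ = (V_up−V_dn)/(S_up−S_dn) = (103.9900−185.3200)/(160.1616−104.8846) = -1.4713. V = [p*·103.9900 + (1−p*)·185.3200]/1.1 = 100.2238. B = V − Δ·S = 308.7622.
(1,0): S=82.1400. Δ = (V_up−V_dn)/(S_up−S_dn) = (155.8741−16.4245)/(92.8182−60.7836) = 4.3531. V = [p*·155.8741 + (1−p*)·16.4245]/1.1 = 131.9520. B = V − Δ·S = -225.6112.
(1,1): S=125.4300. Δ = (V_up−V_dn)/(S_up−S_dn) = (100.2238−155.8741)/(141.7359−92.8182) = -1.1376. V = [p*·100.2238 + (1−p*)·155.8741]/1.1 = 95.0042. B = V − Δ·S = 237.6974.
(0,0): S=111.0000. Δ = (V_up−V_dn)/(S_up−S_dn) = (95.0042−131.9520)/(125.4300−82.1400) = -0.8535. V = [p*·95.0042 + (1−p*)·131.9520]/1.1 = 88.9512. B = V − Δ·S = 183.6893.
Root portfolio cost Δ·111+B reproduces V0=88.9512.

(0,0): Delta=-0.8535 Bond=183.6893
(1,0): Delta=4.3531 Bond=-225.6112
(1,1): Delta=-1.1376 Bond=237.6974
(2,0): Delta=-7.0781 Bond=446.6552
(2,1): Delta=4.9769 Bond=-306.0746
(2,2): Delta=-1.4713 Bond=308.7622
V0=88.9512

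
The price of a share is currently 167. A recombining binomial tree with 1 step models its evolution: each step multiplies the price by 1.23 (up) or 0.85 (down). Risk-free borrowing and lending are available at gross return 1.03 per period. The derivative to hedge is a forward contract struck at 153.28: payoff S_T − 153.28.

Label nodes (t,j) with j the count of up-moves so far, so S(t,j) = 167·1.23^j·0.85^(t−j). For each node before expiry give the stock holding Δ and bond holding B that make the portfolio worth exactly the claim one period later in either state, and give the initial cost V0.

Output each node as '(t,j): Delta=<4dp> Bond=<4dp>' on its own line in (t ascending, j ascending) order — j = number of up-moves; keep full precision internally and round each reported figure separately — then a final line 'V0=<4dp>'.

(0,0): Delta=1.0000 Bond=-148.8155
V0=18.1845

No-arbitrage ⇒ martingale measure with p* = (R−d)/(u−d) = 0.4737.
Terminal values V(1,·): V(1,0)=-11.3300, V(1,1)=52.1300
Node (0,0) S=167.0000: V=(p*·52.1300+(1−p*)·-11.3300)/1.03=18.1845; Δ=(52.1300−-11.3300)/(205.4100−141.9500)=1.0000; B=V−Δ·S=-148.8155
The time-0 hedge costs 18.1845, which is the no-arbitrage price.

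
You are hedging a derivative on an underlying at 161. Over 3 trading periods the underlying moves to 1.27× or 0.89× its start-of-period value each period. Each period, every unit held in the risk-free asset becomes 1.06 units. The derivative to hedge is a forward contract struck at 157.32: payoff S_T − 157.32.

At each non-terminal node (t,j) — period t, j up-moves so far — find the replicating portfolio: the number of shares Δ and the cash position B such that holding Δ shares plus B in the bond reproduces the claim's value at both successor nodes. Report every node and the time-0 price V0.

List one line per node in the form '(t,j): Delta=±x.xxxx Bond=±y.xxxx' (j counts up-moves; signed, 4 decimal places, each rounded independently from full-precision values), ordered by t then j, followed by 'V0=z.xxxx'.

The replicating-portfolio and risk-neutral prices coincide; use p* = (1.06−0.89)/(1.27−0.89) = 0.4474 for the latter.
Terminal payoffs: V(3,0)=-43.8200, V(3,1)=4.6407, V(3,2)=73.7924, V(3,3)=172.4697
  t=2,j=0: stock 127.5281 → up 161.9607 (V=4.6407), down 113.5000 (V=-43.8200). Price -20.8870; hedge Δ=1.0000, bond B=-148.4151.
  t=2,j=1: stock 181.9783 → up 231.1124 (V=73.7924), down 161.9607 (V=4.6407). Price 33.5632; hedge Δ=1.0000, bond B=-148.4151.
  t=2,j=2: stock 259.6769 → up 329.7897 (V=172.4697), down 231.1124 (V=73.7924). Price 111.2618; hedge Δ=1.0000, bond B=-148.4151.
  t=1,j=0: stock 143.2900 → up 181.9783 (V=33.5632), down 127.5281 (V=-20.8870). Price 3.2758; hedge Δ=1.0000, bond B=-140.0142.
  t=1,j=1: stock 204.4700 → up 259.6769 (V=111.2618), down 181.9783 (V=33.5632). Price 64.4558; hedge Δ=1.0000, bond B=-140.0142.
  t=0,j=0: stock 161.0000 → up 204.4700 (V=64.4558), down 143.2900 (V=3.2758). Price 28.9111; hedge Δ=1.0000, bond B=-132.0889.
Self-financing check: at every node Δ·S+B equals the discounted successor values.

(0,0): Delta=1.0000 Bond=-132.0889
(1,0): Delta=1.0000 Bond=-140.0142
(1,1): Delta=1.0000 Bond=-140.0142
(2,0): Delta=1.0000 Bond=-148.4151
(2,1): Delta=1.0000 Bond=-148.4151
(2,2): Delta=1.0000 Bond=-148.4151
V0=28.9111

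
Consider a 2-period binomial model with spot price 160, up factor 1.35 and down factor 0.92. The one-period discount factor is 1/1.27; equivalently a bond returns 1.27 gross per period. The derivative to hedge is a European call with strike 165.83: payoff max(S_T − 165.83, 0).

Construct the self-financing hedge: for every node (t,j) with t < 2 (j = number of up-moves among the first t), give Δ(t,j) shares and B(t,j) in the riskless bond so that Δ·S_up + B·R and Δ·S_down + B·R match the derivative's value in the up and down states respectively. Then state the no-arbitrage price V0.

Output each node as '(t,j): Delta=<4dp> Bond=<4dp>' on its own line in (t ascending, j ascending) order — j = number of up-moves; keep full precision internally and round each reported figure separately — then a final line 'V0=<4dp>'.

(0,0): Delta=0.9353 Bond=-91.8035
(1,0): Delta=0.5196 Bond=-55.4089
(1,1): Delta=1.0000 Bond=-130.5748
V0=57.8377

Under the risk-neutral measure, an up-move has probability p* = (R−d)/(u−d) = 0.8140 and values discount at R = 1.27.
Terminal payoffs: V(2,0)=0.0000, V(2,1)=32.8900, V(2,2)=125.7700
Node (1,0) S=147.2000: V=(p*·32.8900+(1−p*)·0.0000)/1.27=21.0795; Δ=(32.8900−0.0000)/(198.7200−135.4240)=0.5196; B=V−Δ·S=-55.4089
Node (1,1) S=216.0000: V=(p*·125.7700+(1−p*)·32.8900)/1.27=85.4252; Δ=(125.7700−32.8900)/(291.6000−198.7200)=1.0000; B=V−Δ·S=-130.5748
Node (0,0) S=160.0000: V=(p*·85.4252+(1−p*)·21.0795)/1.27=57.8377; Δ=(85.4252−21.0795)/(216.0000−147.2000)=0.9353; B=V−Δ·S=-91.8035
Check: Δ(0,0)·S0 + B(0,0) = 57.8377 = V0.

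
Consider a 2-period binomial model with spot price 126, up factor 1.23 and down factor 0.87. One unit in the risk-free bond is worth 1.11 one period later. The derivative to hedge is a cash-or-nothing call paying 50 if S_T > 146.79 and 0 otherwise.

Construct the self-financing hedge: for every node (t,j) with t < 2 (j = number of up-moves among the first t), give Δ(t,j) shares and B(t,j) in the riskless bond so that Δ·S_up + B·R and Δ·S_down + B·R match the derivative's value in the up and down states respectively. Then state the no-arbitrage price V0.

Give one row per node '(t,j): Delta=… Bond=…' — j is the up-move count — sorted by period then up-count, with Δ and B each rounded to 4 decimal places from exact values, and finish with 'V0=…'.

(0,0): Delta=0.6620 Bond=-65.3807
(1,0): Delta=0.0000 Bond=0.0000
(1,1): Delta=0.8962 Bond=-108.8589
V0=18.0361

No-arbitrage ⇒ martingale measure with p* = (R−d)/(u−d) = 0.6667.
Payoff layer (t=2): V(2,0)=0.0000, V(2,1)=0.0000, V(2,2)=50.0000
  t=1,j=0: stock 109.6200 → up 134.8326 (V=0.0000), down 95.3694 (V=0.0000). Price 0.0000; hedge Δ=0.0000, bond B=0.0000.
  t=1,j=1: stock 154.9800 → up 190.6254 (V=50.0000), down 134.8326 (V=0.0000). Price 30.0300; hedge Δ=0.8962, bond B=-108.8589.
  t=0,j=0: stock 126.0000 → up 154.9800 (V=30.0300), down 109.6200 (V=0.0000). Price 18.0361; hedge Δ=0.6620, bond B=-65.3807.
Check: Δ(0,0)·S0 + B(0,0) = 18.0361 = V0.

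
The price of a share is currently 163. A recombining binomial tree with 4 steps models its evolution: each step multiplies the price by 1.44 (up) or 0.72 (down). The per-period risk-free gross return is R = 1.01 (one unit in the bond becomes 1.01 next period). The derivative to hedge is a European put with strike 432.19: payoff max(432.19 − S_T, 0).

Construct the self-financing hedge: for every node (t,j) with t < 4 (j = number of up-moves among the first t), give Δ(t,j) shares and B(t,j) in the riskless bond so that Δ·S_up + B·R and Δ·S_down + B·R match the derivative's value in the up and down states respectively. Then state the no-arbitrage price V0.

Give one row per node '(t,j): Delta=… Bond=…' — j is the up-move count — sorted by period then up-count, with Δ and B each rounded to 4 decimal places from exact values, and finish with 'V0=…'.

The replicating-portfolio and risk-neutral prices coincide; use p* = (1.01−0.72)/(1.44−0.72) = 0.4028 for the latter.
Payoff layer (t=4): V(4,0)=388.3856, V(4,1)=344.5812, V(4,2)=256.9725, V(4,3)=81.7549, V(4,4)=0.0000
  t=3,j=0: stock 60.8394 → up 87.6088 (V=344.5812), down 43.8044 (V=388.3856). Price 367.0715; hedge Δ=-1.0000, bond B=427.9109.
  t=3,j=1: stock 121.6788 → up 175.2175 (V=256.9725), down 87.6088 (V=344.5812). Price 306.2320; hedge Δ=-1.0000, bond B=427.9109.
  t=3,j=2: stock 243.3577 → up 350.4351 (V=81.7549), down 175.2175 (V=256.9725). Price 184.5532; hedge Δ=-1.0000, bond B=427.9109.
  t=3,j=3: stock 486.7154 → up 700.8702 (V=0.0000), down 350.4351 (V=81.7549). Price 48.3424; hedge Δ=-0.2333, bond B=161.8909.
  t=2,j=0: stock 84.4992 → up 121.6788 (V=306.2320), down 60.8394 (V=367.0715). Price 339.1749; hedge Δ=-1.0000, bond B=423.6741.
  t=2,j=1: stock 168.9984 → up 243.3577 (V=184.5532), down 121.6788 (V=306.2320). Price 254.6757; hedge Δ=-1.0000, bond B=423.6741.
  t=2,j=2: stock 337.9968 → up 486.7154 (V=48.3424), down 243.3577 (V=184.5532). Price 128.4065; hedge Δ=-0.5597, bond B=317.5881.
  t=1,j=0: stock 117.3600 → up 168.9984 (V=254.6757), down 84.4992 (V=339.1749). Price 302.1194; hedge Δ=-1.0000, bond B=419.4794.
  t=1,j=1: stock 234.7200 → up 337.9968 (V=128.4065), down 168.9984 (V=254.6757). Price 201.7993; hedge Δ=-0.7472, bond B=377.1733.
  t=0,j=0: stock 163.0000 → up 234.7200 (V=201.7993), down 117.3600 (V=302.1194). Price 259.1214; hedge Δ=-0.8548, bond B=398.4549.
Check: Δ(0,0)·S0 + B(0,0) = 259.1214 = V0.

(0,0): Delta=-0.8548 Bond=398.4549
(1,0): Delta=-1.0000 Bond=419.4794
(1,1): Delta=-0.7472 Bond=377.1733
(2,0): Delta=-1.0000 Bond=423.6741
(2,1): Delta=-1.0000 Bond=423.6741
(2,2): Delta=-0.5597 Bond=317.5881
(3,0): Delta=-1.0000 Bond=427.9109
(3,1): Delta=-1.0000 Bond=427.9109
(3,2): Delta=-1.0000 Bond=427.9109
(3,3): Delta=-0.2333 Bond=161.8909
V0=259.1214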